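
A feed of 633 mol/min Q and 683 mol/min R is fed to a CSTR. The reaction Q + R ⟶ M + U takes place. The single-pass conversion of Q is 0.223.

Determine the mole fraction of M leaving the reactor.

Q reacted = 0.223 × 633 = 141.2 mol/min; ν_Q = −1, so ξ = 141.2/1 = 141.2 mol/min.
Outlet amounts (n = n₀ + ν ξ):
  Q: 633 − 1(141.2) = 491.8
  R: 683 − 1(141.2) = 541.8
  M: 0 + 1(141.2) = 141.2
  U: 0 + 1(141.2) = 141.2
Total out = 1316 mol/min; y_M = 141.2 / 1316 = 0.1073.

0.107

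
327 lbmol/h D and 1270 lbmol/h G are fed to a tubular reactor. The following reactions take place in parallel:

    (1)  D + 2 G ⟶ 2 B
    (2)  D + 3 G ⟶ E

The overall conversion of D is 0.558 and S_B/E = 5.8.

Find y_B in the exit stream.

0.205

Conversion of D: D consumed = 0.558 × 327 = 182.5 lbmol/h = 1ξ₁ + 1ξ₂.
Selectivity: 2ξ₁ / (1ξ₂) = 5.8 → ξ₁ = 2.9 ξ₂.
Substitute: (1·2.9 + 1) ξ₂ = 182.5 → ξ₂ = 46.79 lbmol/h, ξ₁ = 135.7 lbmol/h.
Outlet amounts (n = n₀ + Σ ν·ξ):
  D: 327 − 1(135.7) − 1(46.79) = 144.5
  G: 1270 − 2(135.7) − 3(46.79) = 858.3
  B: 0 + 2(135.7) = 271.4
  E: 0 + 1(46.79) = 46.79
Total out = 1321 lbmol/h; y_B = 271.4 / 1321 = 0.2054.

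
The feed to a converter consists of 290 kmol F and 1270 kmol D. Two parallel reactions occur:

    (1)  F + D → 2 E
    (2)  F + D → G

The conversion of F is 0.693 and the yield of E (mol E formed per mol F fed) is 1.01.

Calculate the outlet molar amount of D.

1070 kmol

Yield of E: 2ξ₁ / 290 = 1.01 → ξ₁ = 146.4 kmol.
Conversion of F: 1ξ₁ + 1ξ₂ = 0.693 × 290 = 201 → ξ₂ = 54.52 kmol.
Outlet amounts (n = n₀ + Σ ν·ξ):
  F: 290 − 1(146.4) − 1(54.52) = 89.03
  D: 1270 − 1(146.4) − 1(54.52) = 1069
  E: 0 + 2(146.4) = 292.9
  G: 0 + 1(54.52) = 54.52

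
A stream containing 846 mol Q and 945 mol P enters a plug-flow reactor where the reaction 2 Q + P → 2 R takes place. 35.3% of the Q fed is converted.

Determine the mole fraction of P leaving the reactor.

0.485

Q reacted = 0.353 × 846 = 298.6 mol; ν_Q = −2, so ξ = 298.6/2 = 149.3 mol.
Outlet amounts (n = n₀ + ν ξ):
  Q: 846 − 2(149.3) = 547.4
  P: 945 − 1(149.3) = 795.7
  R: 0 + 2(149.3) = 298.6
Total out = 1642 mol; y_P = 795.7 / 1642 = 0.4847.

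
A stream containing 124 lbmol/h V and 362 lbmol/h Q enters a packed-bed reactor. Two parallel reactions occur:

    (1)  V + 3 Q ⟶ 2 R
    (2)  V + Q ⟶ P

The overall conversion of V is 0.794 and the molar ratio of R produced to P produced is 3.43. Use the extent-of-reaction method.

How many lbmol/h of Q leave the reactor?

Conversion of V: V consumed = 0.794 × 124 = 98.46 lbmol/h = 1ξ₁ + 1ξ₂.
Selectivity: 2ξ₁ / (1ξ₂) = 3.43 → ξ₁ = 1.715 ξ₂.
Substitute: (1·1.715 + 1) ξ₂ = 98.46 → ξ₂ = 36.26 lbmol/h, ξ₁ = 62.19 lbmol/h.
Outlet amounts (n = n₀ + Σ ν·ξ):
  V: 124 − 1(62.19) − 1(36.26) = 25.54
  Q: 362 − 3(62.19) − 1(36.26) = 139.2
  R: 0 + 2(62.19) = 124.4
  P: 0 + 1(36.26) = 36.26

139 lbmol/h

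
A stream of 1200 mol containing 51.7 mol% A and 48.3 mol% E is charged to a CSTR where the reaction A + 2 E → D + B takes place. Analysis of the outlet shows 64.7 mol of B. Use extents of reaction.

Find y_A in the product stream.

For B: n = n₀ + 1ξ → 64.7 = 0 + 1ξ, giving ξ = 64.7 mol.
Outlet amounts (n = n₀ + ν ξ):
  A: 620.4 − 1(64.7) = 555.7
  E: 579.6 − 2(64.7) = 450.2
  D: 0 + 1(64.7) = 64.7
  B: 0 + 1(64.7) = 64.7
Total out = 1135 mol; y_A = 555.7 / 1135 = 0.4895.

0.489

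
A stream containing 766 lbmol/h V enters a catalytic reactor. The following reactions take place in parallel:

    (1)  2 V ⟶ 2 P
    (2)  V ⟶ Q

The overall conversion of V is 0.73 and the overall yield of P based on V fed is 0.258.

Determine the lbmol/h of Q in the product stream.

362 lbmol/h

Yield of P: 2ξ₁ / 766 = 0.258 → ξ₁ = 98.81 lbmol/h.
Conversion of V: 2ξ₁ + 1ξ₂ = 0.73 × 766 = 559.2 → ξ₂ = 361.6 lbmol/h.
Outlet amounts (n = n₀ + Σ ν·ξ):
  V: 766 − 2(98.81) − 1(361.6) = 206.8
  P: 0 + 2(98.81) = 197.6
  Q: 0 + 1(361.6) = 361.6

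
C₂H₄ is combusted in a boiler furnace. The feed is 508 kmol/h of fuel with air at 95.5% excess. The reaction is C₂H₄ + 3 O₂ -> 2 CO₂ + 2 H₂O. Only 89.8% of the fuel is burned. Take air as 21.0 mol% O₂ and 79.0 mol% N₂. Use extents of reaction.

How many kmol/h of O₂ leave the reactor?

Stoichiometric O₂ = 3 × 508 = 1524 kmol/h; O₂ fed = 1524 × 1.955 = 2979 kmol/h.
N₂ fed = 2979 × 79/21 = 11210 kmol/h.
Fuel reacted = 0.898 × 508 → ξ = 456.2 kmol/h.
Outlet (n = n₀ + ν ξ):
  C₂H₄: 508 − 1(456.2) = 51.82
  O₂: 2979 − 3(456.2) = 1611
  N₂: 11210 (inert)
  CO₂: 0 + 2(456.2) = 912.4
  H₂O: 0 + 2(456.2) = 912.4

1610 kmol/h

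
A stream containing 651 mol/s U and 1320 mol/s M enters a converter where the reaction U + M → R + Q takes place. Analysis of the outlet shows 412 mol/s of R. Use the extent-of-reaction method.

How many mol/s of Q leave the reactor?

412 mol/s

For R: n = n₀ + 1ξ → 412 = 0 + 1ξ, giving ξ = 412 mol/s.
Outlet amounts (n = n₀ + ν ξ):
  U: 651 − 1(412) = 239
  M: 1320 − 1(412) = 908
  R: 0 + 1(412) = 412
  Q: 0 + 1(412) = 412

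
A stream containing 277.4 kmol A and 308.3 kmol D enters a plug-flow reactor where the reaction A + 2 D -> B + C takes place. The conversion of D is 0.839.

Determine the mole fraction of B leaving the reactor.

D reacted = 0.839 × 308.3 = 258.7 kmol; ν_D = −2, so ξ = 258.7/2 = 129.3 kmol.
Outlet amounts (n = n₀ + ν ξ):
  A: 277.4 − 1(129.3) = 148.1
  D: 308.3 − 2(129.3) = 49.64
  B: 0 + 1(129.3) = 129.3
  C: 0 + 1(129.3) = 129.3
Total out = 456.4 kmol; y_B = 129.3 / 456.4 = 0.2834.

0.283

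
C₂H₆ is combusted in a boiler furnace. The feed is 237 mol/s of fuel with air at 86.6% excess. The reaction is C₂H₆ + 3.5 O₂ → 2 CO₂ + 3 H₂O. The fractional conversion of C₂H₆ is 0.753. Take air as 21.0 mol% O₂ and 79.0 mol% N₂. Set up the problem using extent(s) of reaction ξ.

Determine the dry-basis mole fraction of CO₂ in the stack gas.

0.0498

Stoichiometric O₂ = 3.5 × 237 = 829.5 mol/s; O₂ fed = 829.5 × 1.866 = 1548 mol/s.
N₂ fed = 1548 × 79/21 = 5823 mol/s.
Fuel reacted = 0.753 × 237 → ξ = 178.5 mol/s.
Outlet (n = n₀ + ν ξ):
  C₂H₆: 237 − 1(178.5) = 58.54
  O₂: 1548 − 3.5(178.5) = 923.2
  N₂: 5823 (inert)
  CO₂: 0 + 2(178.5) = 356.9
  H₂O: 0 + 3(178.5) = 535.4
Dry total = 7162 mol/s; y_CO₂ (dry) = 356.9 / 7162 = 0.04984.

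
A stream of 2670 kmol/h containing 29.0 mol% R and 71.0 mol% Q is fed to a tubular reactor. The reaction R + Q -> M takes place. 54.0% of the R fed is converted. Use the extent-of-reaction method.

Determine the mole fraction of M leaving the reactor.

0.186

R reacted = 0.54 × 774.3 = 418.1 kmol/h; ν_R = −1, so ξ = 418.1/1 = 418.1 kmol/h.
Outlet amounts (n = n₀ + ν ξ):
  R: 774.3 − 1(418.1) = 356.2
  Q: 1896 − 1(418.1) = 1478
  M: 0 + 1(418.1) = 418.1
Total out = 2252 kmol/h; y_M = 418.1 / 2252 = 0.1857.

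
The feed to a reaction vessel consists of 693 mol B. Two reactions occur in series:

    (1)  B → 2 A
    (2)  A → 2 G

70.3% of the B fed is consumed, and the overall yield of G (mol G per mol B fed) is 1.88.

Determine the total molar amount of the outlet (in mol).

1830 mol

Conversion of B: B consumed = 1ξ₁ = 0.703 × 693 → ξ₁ = 487.2 mol.
Yield of G: 2ξ₂ / 693 = 1.88 → ξ₂ = 651.4 mol.
Outlet amounts (n = n₀ + Σ ν·ξ):
  B: 693 − 1(487.2) = 205.8
  A: 0 + 2(487.2) − 1(651.4) = 322.9
  G: 0 + 2(651.4) = 1303
Total out = 205.8 + 322.9 + 1303 = 1832 mol.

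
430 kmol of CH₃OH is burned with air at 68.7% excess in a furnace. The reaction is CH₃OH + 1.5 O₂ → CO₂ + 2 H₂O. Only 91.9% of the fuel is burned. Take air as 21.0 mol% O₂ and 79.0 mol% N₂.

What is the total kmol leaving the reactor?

Stoichiometric O₂ = 1.5 × 430 = 645 kmol; O₂ fed = 645 × 1.687 = 1088 kmol.
N₂ fed = 1088 × 79/21 = 4093 kmol.
Fuel reacted = 0.919 × 430 → ξ = 395.2 kmol.
Outlet (n = n₀ + ν ξ):
  CH₃OH: 430 − 1(395.2) = 34.83
  O₂: 1088 − 1.5(395.2) = 495.4
  N₂: 4093 (inert)
  CO₂: 0 + 1(395.2) = 395.2
  H₂O: 0 + 2(395.2) = 790.3
Total out = 34.83 + 495.4 + 4093 + 395.2 + 790.3 = 5809 kmol.

5810 kmol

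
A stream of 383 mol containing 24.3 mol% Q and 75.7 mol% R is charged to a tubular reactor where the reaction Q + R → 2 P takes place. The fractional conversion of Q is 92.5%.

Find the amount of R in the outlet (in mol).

Q reacted = 0.925 × 93.07 = 86.09 mol; ν_Q = −1, so ξ = 86.09/1 = 86.09 mol.
Outlet amounts (n = n₀ + ν ξ):
  Q: 93.07 − 1(86.09) = 6.98
  R: 289.9 − 1(86.09) = 203.8
  P: 0 + 2(86.09) = 172.2

204 mol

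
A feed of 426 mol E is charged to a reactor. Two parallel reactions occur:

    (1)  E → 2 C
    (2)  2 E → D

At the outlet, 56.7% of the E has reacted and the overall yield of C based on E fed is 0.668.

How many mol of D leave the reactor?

49.6 mol

Yield of C: 2ξ₁ / 426 = 0.668 → ξ₁ = 142.3 mol.
Conversion of E: 1ξ₁ + 2ξ₂ = 0.567 × 426 = 241.5 → ξ₂ = 49.63 mol.
Outlet amounts (n = n₀ + Σ ν·ξ):
  E: 426 − 1(142.3) − 2(49.63) = 184.5
  C: 0 + 2(142.3) = 284.6
  D: 0 + 1(49.63) = 49.63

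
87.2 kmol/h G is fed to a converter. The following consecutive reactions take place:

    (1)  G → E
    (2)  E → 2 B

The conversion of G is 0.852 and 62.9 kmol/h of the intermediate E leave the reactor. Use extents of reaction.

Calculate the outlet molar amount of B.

Conversion of G: G consumed = 1ξ₁ = 0.852 × 87.2 → ξ₁ = 74.29 kmol/h.
E balance: n_E = 0 + 1ξ₁ − 1ξ₂ = 62.9 → ξ₂ = (1·74.29 − 62.9)/1 = 11.39 kmol/h.
Outlet amounts (n = n₀ + Σ ν·ξ):
  G: 87.2 − 1(74.29) = 12.91
  E: 0 + 1(74.29) − 1(11.39) = 62.9
  B: 0 + 2(11.39) = 22.79

22.8 kmol/h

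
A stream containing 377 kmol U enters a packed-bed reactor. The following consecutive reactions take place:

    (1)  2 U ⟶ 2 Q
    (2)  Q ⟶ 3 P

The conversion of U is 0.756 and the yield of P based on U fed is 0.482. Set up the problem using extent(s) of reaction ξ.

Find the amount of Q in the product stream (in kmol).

224 kmol

Conversion of U: U consumed = 2ξ₁ = 0.756 × 377 → ξ₁ = 142.5 kmol.
Yield of P: 3ξ₂ / 377 = 0.482 → ξ₂ = 60.57 kmol.
Outlet amounts (n = n₀ + Σ ν·ξ):
  U: 377 − 2(142.5) = 91.99
  Q: 0 + 2(142.5) − 1(60.57) = 224.4
  P: 0 + 3(60.57) = 181.7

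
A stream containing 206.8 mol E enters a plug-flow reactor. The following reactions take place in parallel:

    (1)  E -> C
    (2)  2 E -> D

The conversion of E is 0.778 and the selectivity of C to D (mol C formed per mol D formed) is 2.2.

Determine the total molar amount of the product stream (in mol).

Conversion of E: E consumed = 0.778 × 206.8 = 160.9 mol = 1ξ₁ + 2ξ₂.
Selectivity: 1ξ₁ / (1ξ₂) = 2.2 → ξ₁ = 2.2 ξ₂.
Substitute: (1·2.2 + 2) ξ₂ = 160.9 → ξ₂ = 38.31 mol, ξ₁ = 84.28 mol.
Outlet amounts (n = n₀ + Σ ν·ξ):
  E: 206.8 − 1(84.28) − 2(38.31) = 45.91
  C: 0 + 1(84.28) = 84.28
  D: 0 + 1(38.31) = 38.31
Total out = 45.91 + 84.28 + 38.31 = 168.5 mol.

168 mol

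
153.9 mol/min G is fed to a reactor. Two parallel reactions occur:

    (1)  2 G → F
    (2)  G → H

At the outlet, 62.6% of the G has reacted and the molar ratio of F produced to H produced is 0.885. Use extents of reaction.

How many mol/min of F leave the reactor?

30.8 mol/min

Conversion of G: G consumed = 0.626 × 153.9 = 96.34 mol/min = 2ξ₁ + 1ξ₂.
Selectivity: 1ξ₁ / (1ξ₂) = 0.885 → ξ₁ = 0.885 ξ₂.
Substitute: (2·0.885 + 1) ξ₂ = 96.34 → ξ₂ = 34.78 mol/min, ξ₁ = 30.78 mol/min.
Outlet amounts (n = n₀ + Σ ν·ξ):
  G: 153.9 − 2(30.78) − 1(34.78) = 57.56
  F: 0 + 1(30.78) = 30.78
  H: 0 + 1(34.78) = 34.78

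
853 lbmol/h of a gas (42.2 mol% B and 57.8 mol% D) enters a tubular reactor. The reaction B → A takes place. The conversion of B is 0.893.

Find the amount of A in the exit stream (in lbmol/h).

B reacted = 0.893 × 360 = 321.4 lbmol/h; ν_B = −1, so ξ = 321.4/1 = 321.4 lbmol/h.
Outlet amounts (n = n₀ + ν ξ):
  B: 360 − 1(321.4) = 38.52
  A: 0 + 1(321.4) = 321.4
  D: 493 (inert)

321 lbmol/h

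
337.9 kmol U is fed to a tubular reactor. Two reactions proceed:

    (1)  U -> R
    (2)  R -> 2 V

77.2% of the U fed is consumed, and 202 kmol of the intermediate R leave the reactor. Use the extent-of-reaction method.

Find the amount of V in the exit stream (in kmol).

Conversion of U: U consumed = 1ξ₁ = 0.772 × 337.9 → ξ₁ = 260.9 kmol.
R balance: n_R = 0 + 1ξ₁ − 1ξ₂ = 202 → ξ₂ = (1·260.9 − 202)/1 = 58.86 kmol.
Outlet amounts (n = n₀ + Σ ν·ξ):
  U: 337.9 − 1(260.9) = 77.04
  R: 0 + 1(260.9) − 1(58.86) = 202
  V: 0 + 2(58.86) = 117.7

118 kmol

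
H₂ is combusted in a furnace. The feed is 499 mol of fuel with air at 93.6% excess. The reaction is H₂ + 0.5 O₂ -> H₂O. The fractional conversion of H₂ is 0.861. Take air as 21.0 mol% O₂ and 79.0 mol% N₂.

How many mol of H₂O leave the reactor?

Stoichiometric O₂ = 0.5 × 499 = 249.5 mol; O₂ fed = 249.5 × 1.936 = 483 mol.
N₂ fed = 483 × 79/21 = 1817 mol.
Fuel reacted = 0.861 × 499 → ξ = 429.6 mol.
Outlet (n = n₀ + ν ξ):
  H₂: 499 − 1(429.6) = 69.36
  O₂: 483 − 0.5(429.6) = 268.2
  N₂: 1817 (inert)
  H₂O: 0 + 1(429.6) = 429.6

430 mol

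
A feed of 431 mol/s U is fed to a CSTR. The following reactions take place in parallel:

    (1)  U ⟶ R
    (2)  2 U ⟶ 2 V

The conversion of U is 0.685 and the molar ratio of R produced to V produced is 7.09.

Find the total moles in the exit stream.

Conversion of U: U consumed = 0.685 × 431 = 295.2 mol/s = 1ξ₁ + 2ξ₂.
Selectivity: 1ξ₁ / (2ξ₂) = 7.09 → ξ₁ = 14.18 ξ₂.
Substitute: (1·14.18 + 2) ξ₂ = 295.2 → ξ₂ = 18.25 mol/s, ξ₁ = 258.7 mol/s.
Outlet amounts (n = n₀ + Σ ν·ξ):
  U: 431 − 1(258.7) − 2(18.25) = 135.8
  R: 0 + 1(258.7) = 258.7
  V: 0 + 2(18.25) = 36.49
Total out = 135.8 + 258.7 + 36.49 = 431 mol/s.

431 mol/s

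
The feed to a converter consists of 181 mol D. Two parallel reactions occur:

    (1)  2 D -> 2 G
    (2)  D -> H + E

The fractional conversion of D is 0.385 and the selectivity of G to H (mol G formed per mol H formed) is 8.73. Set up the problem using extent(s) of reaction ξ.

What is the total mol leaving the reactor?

Conversion of D: D consumed = 0.385 × 181 = 69.69 mol = 2ξ₁ + 1ξ₂.
Selectivity: 2ξ₁ / (1ξ₂) = 8.73 → ξ₁ = 4.365 ξ₂.
Substitute: (2·4.365 + 1) ξ₂ = 69.69 → ξ₂ = 7.162 mol, ξ₁ = 31.26 mol.
Outlet amounts (n = n₀ + Σ ν·ξ):
  D: 181 − 2(31.26) − 1(7.162) = 111.3
  G: 0 + 2(31.26) = 62.52
  H: 0 + 1(7.162) = 7.162
  E: 0 + 1(7.162) = 7.162
Total out = 111.3 + 62.52 + 7.162 + 7.162 = 188.2 mol.

188 mol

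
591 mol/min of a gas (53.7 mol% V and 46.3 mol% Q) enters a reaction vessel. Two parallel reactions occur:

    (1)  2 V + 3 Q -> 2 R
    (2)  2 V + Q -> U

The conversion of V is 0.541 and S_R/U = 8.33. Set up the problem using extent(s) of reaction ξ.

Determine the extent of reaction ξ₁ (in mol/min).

Conversion of V: V consumed = 0.541 × 317.4 = 171.7 mol/min = 2ξ₁ + 2ξ₂.
Selectivity: 2ξ₁ / (1ξ₂) = 8.33 → ξ₁ = 4.165 ξ₂.
Substitute: (2·4.165 + 2) ξ₂ = 171.7 → ξ₂ = 16.62 mol/min, ξ₁ = 69.23 mol/min.
Outlet amounts (n = n₀ + Σ ν·ξ):
  V: 317.4 − 2(69.23) − 2(16.62) = 145.7
  Q: 273.6 − 3(69.23) − 1(16.62) = 49.33
  R: 0 + 2(69.23) = 138.5
  U: 0 + 1(16.62) = 16.62

ξ₁ = 69.2 mol/min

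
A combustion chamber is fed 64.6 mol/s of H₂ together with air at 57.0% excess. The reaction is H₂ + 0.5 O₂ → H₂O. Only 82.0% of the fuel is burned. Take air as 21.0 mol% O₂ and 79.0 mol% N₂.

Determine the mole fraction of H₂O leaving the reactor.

0.189

Stoichiometric O₂ = 0.5 × 64.6 = 32.3 mol/s; O₂ fed = 32.3 × 1.570 = 50.71 mol/s.
N₂ fed = 50.71 × 79/21 = 190.8 mol/s.
Fuel reacted = 0.82 × 64.6 → ξ = 52.97 mol/s.
Outlet (n = n₀ + ν ξ):
  H₂: 64.6 − 1(52.97) = 11.63
  O₂: 50.71 − 0.5(52.97) = 24.22
  N₂: 190.8 (inert)
  H₂O: 0 + 1(52.97) = 52.97
Total out = 279.6 mol/s; y_H₂O = 52.97 / 279.6 = 0.1895.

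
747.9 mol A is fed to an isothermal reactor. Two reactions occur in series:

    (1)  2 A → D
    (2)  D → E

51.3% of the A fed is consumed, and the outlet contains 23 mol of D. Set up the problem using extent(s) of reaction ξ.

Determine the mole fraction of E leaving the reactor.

Conversion of A: A consumed = 2ξ₁ = 0.513 × 747.9 → ξ₁ = 191.8 mol.
D balance: n_D = 0 + 1ξ₁ − 1ξ₂ = 23 → ξ₂ = (1·191.8 − 23)/1 = 168.8 mol.
Outlet amounts (n = n₀ + Σ ν·ξ):
  A: 747.9 − 2(191.8) = 364.2
  D: 0 + 1(191.8) − 1(168.8) = 23
  E: 0 + 1(168.8) = 168.8
Total out = 556.1 mol; y_E = 168.8 / 556.1 = 0.3036.

0.304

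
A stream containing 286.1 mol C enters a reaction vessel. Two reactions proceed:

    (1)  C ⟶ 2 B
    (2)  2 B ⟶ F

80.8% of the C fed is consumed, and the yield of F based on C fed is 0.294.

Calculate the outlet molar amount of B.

294 mol

Conversion of C: C consumed = 1ξ₁ = 0.808 × 286.1 → ξ₁ = 231.2 mol.
Yield of F: 1ξ₂ / 286.1 = 0.294 → ξ₂ = 84.11 mol.
Outlet amounts (n = n₀ + Σ ν·ξ):
  C: 286.1 − 1(231.2) = 54.93
  B: 0 + 2(231.2) − 2(84.11) = 294.1
  F: 0 + 1(84.11) = 84.11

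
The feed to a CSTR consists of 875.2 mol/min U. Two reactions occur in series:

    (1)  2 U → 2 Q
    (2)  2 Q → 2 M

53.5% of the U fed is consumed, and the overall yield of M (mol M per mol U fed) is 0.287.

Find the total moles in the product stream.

Conversion of U: U consumed = 2ξ₁ = 0.535 × 875.2 → ξ₁ = 234.1 mol/min.
Yield of M: 2ξ₂ / 875.2 = 0.287 → ξ₂ = 125.6 mol/min.
Outlet amounts (n = n₀ + Σ ν·ξ):
  U: 875.2 − 2(234.1) = 407
  Q: 0 + 2(234.1) − 2(125.6) = 217
  M: 0 + 2(125.6) = 251.2
Total out = 407 + 217 + 251.2 = 875.2 mol/min.

875 mol/min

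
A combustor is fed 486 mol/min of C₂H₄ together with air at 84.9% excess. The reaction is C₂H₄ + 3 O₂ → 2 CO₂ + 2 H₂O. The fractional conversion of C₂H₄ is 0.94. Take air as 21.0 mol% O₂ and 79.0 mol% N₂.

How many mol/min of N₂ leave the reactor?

Stoichiometric O₂ = 3 × 486 = 1458 mol/min; O₂ fed = 1458 × 1.849 = 2696 mol/min.
N₂ fed = 2696 × 79/21 = 10140 mol/min.
Fuel reacted = 0.94 × 486 → ξ = 456.8 mol/min.
Outlet (n = n₀ + ν ξ):
  C₂H₄: 486 − 1(456.8) = 29.16
  O₂: 2696 − 3(456.8) = 1325
  N₂: 10140 (inert)
  CO₂: 0 + 2(456.8) = 913.7
  H₂O: 0 + 2(456.8) = 913.7

10100 mol/min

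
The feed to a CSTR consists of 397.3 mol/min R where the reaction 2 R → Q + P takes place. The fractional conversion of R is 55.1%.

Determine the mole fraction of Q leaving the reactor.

0.276

R reacted = 0.551 × 397.3 = 218.9 mol/min; ν_R = −2, so ξ = 218.9/2 = 109.5 mol/min.
Outlet amounts (n = n₀ + ν ξ):
  R: 397.3 − 2(109.5) = 178.4
  Q: 0 + 1(109.5) = 109.5
  P: 0 + 1(109.5) = 109.5
Total out = 397.3 mol/min; y_Q = 109.5 / 397.3 = 0.2755.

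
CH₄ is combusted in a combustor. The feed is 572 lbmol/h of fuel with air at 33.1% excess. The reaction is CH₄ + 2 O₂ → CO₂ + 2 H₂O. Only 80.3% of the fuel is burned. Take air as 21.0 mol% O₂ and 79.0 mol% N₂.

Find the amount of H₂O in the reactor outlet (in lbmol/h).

Stoichiometric O₂ = 2 × 572 = 1144 lbmol/h; O₂ fed = 1144 × 1.331 = 1523 lbmol/h.
N₂ fed = 1523 × 79/21 = 5728 lbmol/h.
Fuel reacted = 0.803 × 572 → ξ = 459.3 lbmol/h.
Outlet (n = n₀ + ν ξ):
  CH₄: 572 − 1(459.3) = 112.7
  O₂: 1523 − 2(459.3) = 604
  N₂: 5728 (inert)
  CO₂: 0 + 1(459.3) = 459.3
  H₂O: 0 + 2(459.3) = 918.6

919 lbmol/h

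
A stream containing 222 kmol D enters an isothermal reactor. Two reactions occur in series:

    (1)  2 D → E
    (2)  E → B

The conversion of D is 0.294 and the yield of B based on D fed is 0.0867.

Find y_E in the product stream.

0.0707

Conversion of D: D consumed = 2ξ₁ = 0.294 × 222 → ξ₁ = 32.63 kmol.
Yield of B: 1ξ₂ / 222 = 0.0867 → ξ₂ = 19.25 kmol.
Outlet amounts (n = n₀ + Σ ν·ξ):
  D: 222 − 2(32.63) = 156.7
  E: 0 + 1(32.63) − 1(19.25) = 13.39
  B: 0 + 1(19.25) = 19.25
Total out = 189.4 kmol; y_E = 13.39 / 189.4 = 0.07069.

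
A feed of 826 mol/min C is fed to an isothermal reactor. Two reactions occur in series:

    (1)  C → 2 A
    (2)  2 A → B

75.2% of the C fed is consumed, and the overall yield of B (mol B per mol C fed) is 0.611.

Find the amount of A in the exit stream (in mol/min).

233 mol/min

Conversion of C: C consumed = 1ξ₁ = 0.752 × 826 → ξ₁ = 621.2 mol/min.
Yield of B: 1ξ₂ / 826 = 0.611 → ξ₂ = 504.7 mol/min.
Outlet amounts (n = n₀ + Σ ν·ξ):
  C: 826 − 1(621.2) = 204.8
  A: 0 + 2(621.2) − 2(504.7) = 232.9
  B: 0 + 1(504.7) = 504.7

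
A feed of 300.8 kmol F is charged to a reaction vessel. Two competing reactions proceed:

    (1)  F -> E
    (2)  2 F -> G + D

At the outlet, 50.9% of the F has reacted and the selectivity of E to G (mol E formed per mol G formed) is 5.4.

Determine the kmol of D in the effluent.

Conversion of F: F consumed = 0.509 × 300.8 = 153.1 kmol = 1ξ₁ + 2ξ₂.
Selectivity: 1ξ₁ / (1ξ₂) = 5.4 → ξ₁ = 5.4 ξ₂.
Substitute: (1·5.4 + 2) ξ₂ = 153.1 → ξ₂ = 20.69 kmol, ξ₁ = 111.7 kmol.
Outlet amounts (n = n₀ + Σ ν·ξ):
  F: 300.8 − 1(111.7) − 2(20.69) = 147.7
  E: 0 + 1(111.7) = 111.7
  G: 0 + 1(20.69) = 20.69
  D: 0 + 1(20.69) = 20.69

20.7 kmol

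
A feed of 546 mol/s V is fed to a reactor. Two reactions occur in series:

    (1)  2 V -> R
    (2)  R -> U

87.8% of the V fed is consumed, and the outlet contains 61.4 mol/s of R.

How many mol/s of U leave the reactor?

178 mol/s

Conversion of V: V consumed = 2ξ₁ = 0.878 × 546 → ξ₁ = 239.7 mol/s.
R balance: n_R = 0 + 1ξ₁ − 1ξ₂ = 61.4 → ξ₂ = (1·239.7 − 61.4)/1 = 178.3 mol/s.
Outlet amounts (n = n₀ + Σ ν·ξ):
  V: 546 − 2(239.7) = 66.61
  R: 0 + 1(239.7) − 1(178.3) = 61.4
  U: 0 + 1(178.3) = 178.3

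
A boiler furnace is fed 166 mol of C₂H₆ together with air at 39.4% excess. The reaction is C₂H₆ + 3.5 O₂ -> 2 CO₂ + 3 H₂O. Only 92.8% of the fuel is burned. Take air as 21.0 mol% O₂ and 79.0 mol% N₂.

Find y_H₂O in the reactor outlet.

0.113

Stoichiometric O₂ = 3.5 × 166 = 581 mol; O₂ fed = 581 × 1.394 = 809.9 mol.
N₂ fed = 809.9 × 79/21 = 3047 mol.
Fuel reacted = 0.928 × 166 → ξ = 154 mol.
Outlet (n = n₀ + ν ξ):
  C₂H₆: 166 − 1(154) = 11.95
  O₂: 809.9 − 3.5(154) = 270.7
  N₂: 3047 (inert)
  CO₂: 0 + 2(154) = 308.1
  H₂O: 0 + 3(154) = 462.1
Total out = 4100 mol; y_H₂O = 462.1 / 4100 = 0.1127.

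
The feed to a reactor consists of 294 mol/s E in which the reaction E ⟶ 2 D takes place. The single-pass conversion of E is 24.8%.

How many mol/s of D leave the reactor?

146 mol/s

E reacted = 0.248 × 294 = 72.91 mol/s; ν_E = −1, so ξ = 72.91/1 = 72.91 mol/s.
Outlet amounts (n = n₀ + ν ξ):
  E: 294 − 1(72.91) = 221.1
  D: 0 + 2(72.91) = 145.8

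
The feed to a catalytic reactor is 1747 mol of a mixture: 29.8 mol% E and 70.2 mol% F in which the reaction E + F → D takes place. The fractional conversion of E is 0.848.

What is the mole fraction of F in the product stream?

E reacted = 0.848 × 520.6 = 441.5 mol; ν_E = −1, so ξ = 441.5/1 = 441.5 mol.
Outlet amounts (n = n₀ + ν ξ):
  E: 520.6 − 1(441.5) = 79.13
  F: 1226 − 1(441.5) = 784.9
  D: 0 + 1(441.5) = 441.5
Total out = 1306 mol; y_F = 784.9 / 1306 = 0.6012.

0.601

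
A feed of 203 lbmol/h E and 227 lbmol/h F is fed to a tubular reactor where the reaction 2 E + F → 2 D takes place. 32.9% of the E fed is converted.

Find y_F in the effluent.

0.488

E reacted = 0.329 × 203 = 66.79 lbmol/h; ν_E = −2, so ξ = 66.79/2 = 33.39 lbmol/h.
Outlet amounts (n = n₀ + ν ξ):
  E: 203 − 2(33.39) = 136.2
  F: 227 − 1(33.39) = 193.6
  D: 0 + 2(33.39) = 66.79
Total out = 396.6 lbmol/h; y_F = 193.6 / 396.6 = 0.4882.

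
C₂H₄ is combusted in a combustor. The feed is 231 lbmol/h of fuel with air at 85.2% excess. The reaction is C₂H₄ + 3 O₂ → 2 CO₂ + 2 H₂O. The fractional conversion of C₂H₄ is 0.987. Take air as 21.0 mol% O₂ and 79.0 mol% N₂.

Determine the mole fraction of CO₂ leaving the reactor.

Stoichiometric O₂ = 3 × 231 = 693 lbmol/h; O₂ fed = 693 × 1.852 = 1283 lbmol/h.
N₂ fed = 1283 × 79/21 = 4828 lbmol/h.
Fuel reacted = 0.987 × 231 → ξ = 228 lbmol/h.
Outlet (n = n₀ + ν ξ):
  C₂H₄: 231 − 1(228) = 3.003
  O₂: 1283 − 3(228) = 599.4
  N₂: 4828 (inert)
  CO₂: 0 + 2(228) = 456
  H₂O: 0 + 2(228) = 456
Total out = 6343 lbmol/h; y_CO₂ = 456 / 6343 = 0.07189.

0.0719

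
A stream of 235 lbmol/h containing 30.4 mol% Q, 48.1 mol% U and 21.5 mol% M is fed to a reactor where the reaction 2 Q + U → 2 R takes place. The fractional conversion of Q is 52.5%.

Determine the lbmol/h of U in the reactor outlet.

94.3 lbmol/h

Q reacted = 0.525 × 71.44 = 37.51 lbmol/h; ν_Q = −2, so ξ = 37.51/2 = 18.75 lbmol/h.
Outlet amounts (n = n₀ + ν ξ):
  Q: 71.44 − 2(18.75) = 33.93
  U: 113 − 1(18.75) = 94.28
  R: 0 + 2(18.75) = 37.51
  M: 50.52 (inert)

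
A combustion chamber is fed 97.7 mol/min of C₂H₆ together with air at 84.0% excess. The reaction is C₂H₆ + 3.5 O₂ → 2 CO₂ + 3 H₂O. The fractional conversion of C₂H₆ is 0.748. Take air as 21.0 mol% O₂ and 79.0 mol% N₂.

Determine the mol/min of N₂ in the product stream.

2370 mol/min

Stoichiometric O₂ = 3.5 × 97.7 = 341.9 mol/min; O₂ fed = 341.9 × 1.840 = 629.2 mol/min.
N₂ fed = 629.2 × 79/21 = 2367 mol/min.
Fuel reacted = 0.748 × 97.7 → ξ = 73.08 mol/min.
Outlet (n = n₀ + ν ξ):
  C₂H₆: 97.7 − 1(73.08) = 24.62
  O₂: 629.2 − 3.5(73.08) = 373.4
  N₂: 2367 (inert)
  CO₂: 0 + 2(73.08) = 146.2
  H₂O: 0 + 3(73.08) = 219.2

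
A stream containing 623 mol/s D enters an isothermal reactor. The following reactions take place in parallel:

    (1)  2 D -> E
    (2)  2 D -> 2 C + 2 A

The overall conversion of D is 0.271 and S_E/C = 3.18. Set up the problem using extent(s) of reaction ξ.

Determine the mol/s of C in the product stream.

Conversion of D: D consumed = 0.271 × 623 = 168.8 mol/s = 2ξ₁ + 2ξ₂.
Selectivity: 1ξ₁ / (2ξ₂) = 3.18 → ξ₁ = 6.36 ξ₂.
Substitute: (2·6.36 + 2) ξ₂ = 168.8 → ξ₂ = 11.47 mol/s, ξ₁ = 72.95 mol/s.
Outlet amounts (n = n₀ + Σ ν·ξ):
  D: 623 − 2(72.95) − 2(11.47) = 454.2
  E: 0 + 1(72.95) = 72.95
  C: 0 + 2(11.47) = 22.94
  A: 0 + 2(11.47) = 22.94

22.9 mol/s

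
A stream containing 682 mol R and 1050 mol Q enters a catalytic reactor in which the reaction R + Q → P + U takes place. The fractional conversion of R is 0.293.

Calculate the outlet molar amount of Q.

R reacted = 0.293 × 682 = 199.8 mol; ν_R = −1, so ξ = 199.8/1 = 199.8 mol.
Outlet amounts (n = n₀ + ν ξ):
  R: 682 − 1(199.8) = 482.2
  Q: 1050 − 1(199.8) = 850.2
  P: 0 + 1(199.8) = 199.8
  U: 0 + 1(199.8) = 199.8

850 mol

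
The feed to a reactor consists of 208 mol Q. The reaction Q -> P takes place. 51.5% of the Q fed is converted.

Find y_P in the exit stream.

0.515

Q reacted = 0.515 × 208 = 107.1 mol; ν_Q = −1, so ξ = 107.1/1 = 107.1 mol.
Outlet amounts (n = n₀ + ν ξ):
  Q: 208 − 1(107.1) = 100.9
  P: 0 + 1(107.1) = 107.1
Total out = 208 mol; y_P = 107.1 / 208 = 0.515.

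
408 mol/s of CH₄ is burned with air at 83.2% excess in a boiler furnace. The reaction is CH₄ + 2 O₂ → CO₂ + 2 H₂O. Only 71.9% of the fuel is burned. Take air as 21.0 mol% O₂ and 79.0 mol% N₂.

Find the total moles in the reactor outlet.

7530 mol/s

Stoichiometric O₂ = 2 × 408 = 816 mol/s; O₂ fed = 816 × 1.832 = 1495 mol/s.
N₂ fed = 1495 × 79/21 = 5624 mol/s.
Fuel reacted = 0.719 × 408 → ξ = 293.4 mol/s.
Outlet (n = n₀ + ν ξ):
  CH₄: 408 − 1(293.4) = 114.6
  O₂: 1495 − 2(293.4) = 908.2
  N₂: 5624 (inert)
  CO₂: 0 + 1(293.4) = 293.4
  H₂O: 0 + 2(293.4) = 586.7
Total out = 114.6 + 908.2 + 5624 + 293.4 + 586.7 = 7527 mol/s.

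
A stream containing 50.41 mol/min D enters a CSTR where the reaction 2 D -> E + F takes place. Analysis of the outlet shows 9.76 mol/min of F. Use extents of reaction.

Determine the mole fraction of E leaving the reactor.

For F: n = n₀ + 1ξ → 9.76 = 0 + 1ξ, giving ξ = 9.76 mol/min.
Outlet amounts (n = n₀ + ν ξ):
  D: 50.41 − 2(9.76) = 30.89
  E: 0 + 1(9.76) = 9.76
  F: 0 + 1(9.76) = 9.76
Total out = 50.41 mol/min; y_E = 9.76 / 50.41 = 0.1936.

0.194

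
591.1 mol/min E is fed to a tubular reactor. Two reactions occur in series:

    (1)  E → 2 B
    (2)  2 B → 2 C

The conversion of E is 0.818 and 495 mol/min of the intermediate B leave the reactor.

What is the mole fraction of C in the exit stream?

Conversion of E: E consumed = 1ξ₁ = 0.818 × 591.1 → ξ₁ = 483.5 mol/min.
B balance: n_B = 0 + 2ξ₁ − 2ξ₂ = 495 → ξ₂ = (2·483.5 − 495)/2 = 236 mol/min.
Outlet amounts (n = n₀ + Σ ν·ξ):
  E: 591.1 − 1(483.5) = 107.6
  B: 0 + 2(483.5) − 2(236) = 495
  C: 0 + 2(236) = 472
Total out = 1075 mol/min; y_C = 472 / 1075 = 0.4393.

0.439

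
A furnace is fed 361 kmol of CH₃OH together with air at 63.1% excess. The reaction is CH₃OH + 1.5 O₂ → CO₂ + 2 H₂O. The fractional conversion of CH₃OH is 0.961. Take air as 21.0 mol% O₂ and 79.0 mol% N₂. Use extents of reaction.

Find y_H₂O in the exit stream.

0.146

Stoichiometric O₂ = 1.5 × 361 = 541.5 kmol; O₂ fed = 541.5 × 1.631 = 883.2 kmol.
N₂ fed = 883.2 × 79/21 = 3322 kmol.
Fuel reacted = 0.961 × 361 → ξ = 346.9 kmol.
Outlet (n = n₀ + ν ξ):
  CH₃OH: 361 − 1(346.9) = 14.08
  O₂: 883.2 − 1.5(346.9) = 362.8
  N₂: 3322 (inert)
  CO₂: 0 + 1(346.9) = 346.9
  H₂O: 0 + 2(346.9) = 693.8
Total out = 4740 kmol; y_H₂O = 693.8 / 4740 = 0.1464.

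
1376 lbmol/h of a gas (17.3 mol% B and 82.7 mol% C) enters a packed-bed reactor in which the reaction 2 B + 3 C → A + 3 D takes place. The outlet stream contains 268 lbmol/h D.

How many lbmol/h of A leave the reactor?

For D: n = n₀ + 3ξ → 268 = 0 + 3ξ, giving ξ = 89.33 lbmol/h.
Outlet amounts (n = n₀ + ν ξ):
  B: 238 − 2(89.33) = 59.38
  C: 1138 − 3(89.33) = 870
  A: 0 + 1(89.33) = 89.33
  D: 0 + 3(89.33) = 268

89.3 lbmol/h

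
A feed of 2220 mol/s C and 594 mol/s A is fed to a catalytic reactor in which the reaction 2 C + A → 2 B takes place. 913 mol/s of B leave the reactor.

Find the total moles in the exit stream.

2360 mol/s

For B: n = n₀ + 2ξ → 913 = 0 + 2ξ, giving ξ = 456.5 mol/s.
Outlet amounts (n = n₀ + ν ξ):
  C: 2220 − 2(456.5) = 1307
  A: 594 − 1(456.5) = 137.5
  B: 0 + 2(456.5) = 913
Total out = 1307 + 137.5 + 913 = 2358 mol/s.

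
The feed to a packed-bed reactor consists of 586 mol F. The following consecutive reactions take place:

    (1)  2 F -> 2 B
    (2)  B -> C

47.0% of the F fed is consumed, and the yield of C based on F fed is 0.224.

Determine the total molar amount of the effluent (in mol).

586 mol

Conversion of F: F consumed = 2ξ₁ = 0.47 × 586 → ξ₁ = 137.7 mol.
Yield of C: 1ξ₂ / 586 = 0.224 → ξ₂ = 131.3 mol.
Outlet amounts (n = n₀ + Σ ν·ξ):
  F: 586 − 2(137.7) = 310.6
  B: 0 + 2(137.7) − 1(131.3) = 144.2
  C: 0 + 1(131.3) = 131.3
Total out = 310.6 + 144.2 + 131.3 = 586 mol.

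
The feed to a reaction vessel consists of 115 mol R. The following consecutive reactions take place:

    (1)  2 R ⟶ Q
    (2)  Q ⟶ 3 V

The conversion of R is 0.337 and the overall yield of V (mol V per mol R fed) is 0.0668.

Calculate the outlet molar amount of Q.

Conversion of R: R consumed = 2ξ₁ = 0.337 × 115 → ξ₁ = 19.38 mol.
Yield of V: 3ξ₂ / 115 = 0.0668 → ξ₂ = 2.561 mol.
Outlet amounts (n = n₀ + Σ ν·ξ):
  R: 115 − 2(19.38) = 76.25
  Q: 0 + 1(19.38) − 1(2.561) = 16.82
  V: 0 + 3(2.561) = 7.682

16.8 mol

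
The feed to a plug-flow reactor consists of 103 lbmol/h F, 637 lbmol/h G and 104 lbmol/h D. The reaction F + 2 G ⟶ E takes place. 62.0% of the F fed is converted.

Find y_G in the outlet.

0.711

F reacted = 0.62 × 103 = 63.86 lbmol/h; ν_F = −1, so ξ = 63.86/1 = 63.86 lbmol/h.
Outlet amounts (n = n₀ + ν ξ):
  F: 103 − 1(63.86) = 39.14
  G: 637 − 2(63.86) = 509.3
  E: 0 + 1(63.86) = 63.86
  D: 104 (inert)
Total out = 716.3 lbmol/h; y_G = 509.3 / 716.3 = 0.711.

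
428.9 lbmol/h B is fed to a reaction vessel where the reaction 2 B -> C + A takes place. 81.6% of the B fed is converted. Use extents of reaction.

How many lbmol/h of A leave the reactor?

B reacted = 0.816 × 428.9 = 350 lbmol/h; ν_B = −2, so ξ = 350/2 = 175 lbmol/h.
Outlet amounts (n = n₀ + ν ξ):
  B: 428.9 − 2(175) = 78.92
  C: 0 + 1(175) = 175
  A: 0 + 1(175) = 175

175 lbmol/h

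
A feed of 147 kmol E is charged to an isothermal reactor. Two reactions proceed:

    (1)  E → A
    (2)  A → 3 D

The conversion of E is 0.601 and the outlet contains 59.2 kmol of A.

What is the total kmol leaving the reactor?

205 kmol

Conversion of E: E consumed = 1ξ₁ = 0.601 × 147 → ξ₁ = 88.35 kmol.
A balance: n_A = 0 + 1ξ₁ − 1ξ₂ = 59.2 → ξ₂ = (1·88.35 − 59.2)/1 = 29.15 kmol.
Outlet amounts (n = n₀ + Σ ν·ξ):
  E: 147 − 1(88.35) = 58.65
  A: 0 + 1(88.35) − 1(29.15) = 59.2
  D: 0 + 3(29.15) = 87.44
Total out = 58.65 + 59.2 + 87.44 = 205.3 kmol.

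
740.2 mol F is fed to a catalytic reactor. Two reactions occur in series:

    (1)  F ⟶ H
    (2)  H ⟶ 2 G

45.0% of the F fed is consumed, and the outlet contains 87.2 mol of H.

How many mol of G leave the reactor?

Conversion of F: F consumed = 1ξ₁ = 0.45 × 740.2 → ξ₁ = 333.1 mol.
H balance: n_H = 0 + 1ξ₁ − 1ξ₂ = 87.2 → ξ₂ = (1·333.1 − 87.2)/1 = 245.9 mol.
Outlet amounts (n = n₀ + Σ ν·ξ):
  F: 740.2 − 1(333.1) = 407.1
  H: 0 + 1(333.1) − 1(245.9) = 87.2
  G: 0 + 2(245.9) = 491.8

492 mol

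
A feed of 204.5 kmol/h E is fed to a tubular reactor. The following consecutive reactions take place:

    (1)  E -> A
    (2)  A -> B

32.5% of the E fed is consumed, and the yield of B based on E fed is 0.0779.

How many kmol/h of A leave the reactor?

Conversion of E: E consumed = 1ξ₁ = 0.325 × 204.5 → ξ₁ = 66.46 kmol/h.
Yield of B: 1ξ₂ / 204.5 = 0.0779 → ξ₂ = 15.93 kmol/h.
Outlet amounts (n = n₀ + Σ ν·ξ):
  E: 204.5 − 1(66.46) = 138
  A: 0 + 1(66.46) − 1(15.93) = 50.53
  B: 0 + 1(15.93) = 15.93

50.5 kmol/h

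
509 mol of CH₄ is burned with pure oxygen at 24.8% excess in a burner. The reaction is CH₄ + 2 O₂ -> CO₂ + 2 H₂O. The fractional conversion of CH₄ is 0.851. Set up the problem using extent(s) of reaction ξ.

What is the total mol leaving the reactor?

1780 mol

Stoichiometric O₂ = 2 × 509 = 1018 mol; O₂ fed = 1018 × 1.248 = 1270 mol.
Fuel reacted = 0.851 × 509 → ξ = 433.2 mol.
Outlet (n = n₀ + ν ξ):
  CH₄: 509 − 1(433.2) = 75.84
  O₂: 1270 − 2(433.2) = 404.1
  CO₂: 0 + 1(433.2) = 433.2
  H₂O: 0 + 2(433.2) = 866.3
Total out = 75.84 + 404.1 + 433.2 + 866.3 = 1779 mol.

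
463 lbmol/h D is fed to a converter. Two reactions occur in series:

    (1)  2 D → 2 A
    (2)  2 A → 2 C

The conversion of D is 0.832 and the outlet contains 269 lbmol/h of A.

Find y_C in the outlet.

0.251

Conversion of D: D consumed = 2ξ₁ = 0.832 × 463 → ξ₁ = 192.6 lbmol/h.
A balance: n_A = 0 + 2ξ₁ − 2ξ₂ = 269 → ξ₂ = (2·192.6 − 269)/2 = 58.11 lbmol/h.
Outlet amounts (n = n₀ + Σ ν·ξ):
  D: 463 − 2(192.6) = 77.78
  A: 0 + 2(192.6) − 2(58.11) = 269
  C: 0 + 2(58.11) = 116.2
Total out = 463 lbmol/h; y_C = 116.2 / 463 = 0.251.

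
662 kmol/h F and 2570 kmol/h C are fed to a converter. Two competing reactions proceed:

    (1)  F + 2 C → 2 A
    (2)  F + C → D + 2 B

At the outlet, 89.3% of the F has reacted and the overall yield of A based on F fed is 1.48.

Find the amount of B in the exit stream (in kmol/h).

203 kmol/h

Yield of A: 2ξ₁ / 662 = 1.48 → ξ₁ = 489.9 kmol/h.
Conversion of F: 1ξ₁ + 1ξ₂ = 0.893 × 662 = 591.2 → ξ₂ = 101.3 kmol/h.
Outlet amounts (n = n₀ + Σ ν·ξ):
  F: 662 − 1(489.9) − 1(101.3) = 70.83
  C: 2570 − 2(489.9) − 1(101.3) = 1489
  A: 0 + 2(489.9) = 979.8
  D: 0 + 1(101.3) = 101.3
  B: 0 + 2(101.3) = 202.6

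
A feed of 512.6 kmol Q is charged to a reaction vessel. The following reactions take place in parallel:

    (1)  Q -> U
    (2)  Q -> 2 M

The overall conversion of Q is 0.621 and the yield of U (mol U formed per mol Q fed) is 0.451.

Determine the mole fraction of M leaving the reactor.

0.291

Yield of U: 1ξ₁ / 512.6 = 0.451 → ξ₁ = 231.2 kmol.
Conversion of Q: 1ξ₁ + 1ξ₂ = 0.621 × 512.6 = 318.3 → ξ₂ = 87.14 kmol.
Outlet amounts (n = n₀ + Σ ν·ξ):
  Q: 512.6 − 1(231.2) − 1(87.14) = 194.3
  U: 0 + 1(231.2) = 231.2
  M: 0 + 2(87.14) = 174.3
Total out = 599.7 kmol; y_M = 174.3 / 599.7 = 0.2906.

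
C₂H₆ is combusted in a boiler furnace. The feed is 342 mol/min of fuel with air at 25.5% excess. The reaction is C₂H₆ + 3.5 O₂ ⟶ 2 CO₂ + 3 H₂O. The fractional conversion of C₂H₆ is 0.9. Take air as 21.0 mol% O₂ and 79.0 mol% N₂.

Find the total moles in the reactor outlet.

Stoichiometric O₂ = 3.5 × 342 = 1197 mol/min; O₂ fed = 1197 × 1.255 = 1502 mol/min.
N₂ fed = 1502 × 79/21 = 5651 mol/min.
Fuel reacted = 0.9 × 342 → ξ = 307.8 mol/min.
Outlet (n = n₀ + ν ξ):
  C₂H₆: 342 − 1(307.8) = 34.2
  O₂: 1502 − 3.5(307.8) = 424.9
  N₂: 5651 (inert)
  CO₂: 0 + 2(307.8) = 615.6
  H₂O: 0 + 3(307.8) = 923.4
Total out = 34.2 + 424.9 + 5651 + 615.6 + 923.4 = 7649 mol/min.

7650 mol/min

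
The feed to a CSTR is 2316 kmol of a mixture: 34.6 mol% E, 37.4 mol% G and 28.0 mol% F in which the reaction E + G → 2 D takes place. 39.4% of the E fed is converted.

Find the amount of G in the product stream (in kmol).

E reacted = 0.394 × 801.3 = 315.7 kmol; ν_E = −1, so ξ = 315.7/1 = 315.7 kmol.
Outlet amounts (n = n₀ + ν ξ):
  E: 801.3 − 1(315.7) = 485.6
  G: 866.2 − 1(315.7) = 550.5
  D: 0 + 2(315.7) = 631.5
  F: 648.5 (inert)

550 kmol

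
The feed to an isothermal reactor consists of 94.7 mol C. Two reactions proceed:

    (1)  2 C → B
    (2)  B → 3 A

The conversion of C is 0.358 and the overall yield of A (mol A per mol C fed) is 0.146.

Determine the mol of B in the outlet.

Conversion of C: C consumed = 2ξ₁ = 0.358 × 94.7 → ξ₁ = 16.95 mol.
Yield of A: 3ξ₂ / 94.7 = 0.146 → ξ₂ = 4.609 mol.
Outlet amounts (n = n₀ + Σ ν·ξ):
  C: 94.7 − 2(16.95) = 60.8
  B: 0 + 1(16.95) − 1(4.609) = 12.34
  A: 0 + 3(4.609) = 13.83

12.3 mol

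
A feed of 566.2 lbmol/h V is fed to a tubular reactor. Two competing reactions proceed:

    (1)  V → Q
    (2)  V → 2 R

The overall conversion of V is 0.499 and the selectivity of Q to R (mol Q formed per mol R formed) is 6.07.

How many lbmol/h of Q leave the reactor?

261 lbmol/h

Conversion of V: V consumed = 0.499 × 566.2 = 282.5 lbmol/h = 1ξ₁ + 1ξ₂.
Selectivity: 1ξ₁ / (2ξ₂) = 6.07 → ξ₁ = 12.14 ξ₂.
Substitute: (1·12.14 + 1) ξ₂ = 282.5 → ξ₂ = 21.5 lbmol/h, ξ₁ = 261 lbmol/h.
Outlet amounts (n = n₀ + Σ ν·ξ):
  V: 566.2 − 1(261) − 1(21.5) = 283.7
  Q: 0 + 1(261) = 261
  R: 0 + 2(21.5) = 43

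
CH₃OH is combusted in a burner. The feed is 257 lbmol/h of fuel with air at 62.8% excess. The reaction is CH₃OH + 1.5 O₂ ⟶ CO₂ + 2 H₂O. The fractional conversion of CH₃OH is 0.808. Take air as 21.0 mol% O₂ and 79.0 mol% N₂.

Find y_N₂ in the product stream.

Stoichiometric O₂ = 1.5 × 257 = 385.5 lbmol/h; O₂ fed = 385.5 × 1.628 = 627.6 lbmol/h.
N₂ fed = 627.6 × 79/21 = 2361 lbmol/h.
Fuel reacted = 0.808 × 257 → ξ = 207.7 lbmol/h.
Outlet (n = n₀ + ν ξ):
  CH₃OH: 257 − 1(207.7) = 49.34
  O₂: 627.6 − 1.5(207.7) = 316.1
  N₂: 2361 (inert)
  CO₂: 0 + 1(207.7) = 207.7
  H₂O: 0 + 2(207.7) = 415.3
Total out = 3349 lbmol/h; y_N₂ = 2361 / 3349 = 0.7049.

0.705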